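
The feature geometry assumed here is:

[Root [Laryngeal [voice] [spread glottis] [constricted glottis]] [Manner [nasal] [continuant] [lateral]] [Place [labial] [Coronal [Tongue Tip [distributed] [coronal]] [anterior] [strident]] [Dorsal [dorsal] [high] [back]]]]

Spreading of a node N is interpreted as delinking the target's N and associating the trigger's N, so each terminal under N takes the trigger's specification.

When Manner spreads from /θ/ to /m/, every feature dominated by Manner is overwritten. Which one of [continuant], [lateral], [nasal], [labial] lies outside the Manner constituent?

[labial]

Under this geometry, Manner contains [nasal], [continuant], [lateral].
Of the listed options, [nasal], [lateral], [continuant] are among these and would be overwritten by spreading Manner.
But [labial] is a dependent of Place, outside Manner; it is therefore untouched by the spreading.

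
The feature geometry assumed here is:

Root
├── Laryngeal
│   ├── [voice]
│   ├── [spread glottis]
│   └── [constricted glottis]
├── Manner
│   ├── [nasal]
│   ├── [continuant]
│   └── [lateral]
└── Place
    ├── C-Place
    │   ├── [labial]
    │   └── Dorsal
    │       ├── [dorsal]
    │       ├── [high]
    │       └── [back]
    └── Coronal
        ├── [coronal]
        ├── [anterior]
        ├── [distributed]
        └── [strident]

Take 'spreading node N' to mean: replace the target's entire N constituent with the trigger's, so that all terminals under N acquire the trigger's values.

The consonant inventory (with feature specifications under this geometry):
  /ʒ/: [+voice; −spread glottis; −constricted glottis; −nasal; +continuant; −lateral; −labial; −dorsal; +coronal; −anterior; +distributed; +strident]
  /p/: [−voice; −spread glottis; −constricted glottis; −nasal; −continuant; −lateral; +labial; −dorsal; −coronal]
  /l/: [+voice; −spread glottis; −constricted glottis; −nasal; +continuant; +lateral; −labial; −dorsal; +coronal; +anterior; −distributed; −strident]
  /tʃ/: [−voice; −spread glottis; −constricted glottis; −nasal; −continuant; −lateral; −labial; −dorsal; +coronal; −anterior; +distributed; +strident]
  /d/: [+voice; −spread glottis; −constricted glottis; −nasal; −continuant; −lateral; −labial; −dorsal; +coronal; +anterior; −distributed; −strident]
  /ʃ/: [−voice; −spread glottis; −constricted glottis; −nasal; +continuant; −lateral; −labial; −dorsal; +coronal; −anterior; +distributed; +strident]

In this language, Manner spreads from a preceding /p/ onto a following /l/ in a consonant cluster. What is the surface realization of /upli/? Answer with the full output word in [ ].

[updi]

Terminals under Manner in this geometry: [nasal], [continuant], [lateral].
The target acquires /p/'s values for everything under Manner — [−nasal], [−continuant], [−lateral] — while keeping its own [voice], [spread glottis], [constricted glottis], ….
The resulting bundle matches /d/ in the inventory; substituting it for /l/ gives [updi].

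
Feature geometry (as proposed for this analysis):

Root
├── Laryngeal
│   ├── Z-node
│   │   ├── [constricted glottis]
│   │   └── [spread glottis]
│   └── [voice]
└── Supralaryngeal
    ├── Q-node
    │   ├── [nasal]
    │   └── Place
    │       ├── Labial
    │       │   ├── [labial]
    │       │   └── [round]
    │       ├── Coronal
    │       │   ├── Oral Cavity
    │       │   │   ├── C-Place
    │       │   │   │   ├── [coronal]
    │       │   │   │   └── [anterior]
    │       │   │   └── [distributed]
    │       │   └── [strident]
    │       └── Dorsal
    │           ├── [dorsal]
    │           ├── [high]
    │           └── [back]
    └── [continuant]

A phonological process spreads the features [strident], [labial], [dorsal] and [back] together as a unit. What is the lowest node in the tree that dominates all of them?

Place

[strident]: Root → Supralaryngeal → Q-node → Place → Coronal → [strident].
[labial]: Root → Supralaryngeal → Q-node → Place → Labial → [labial].
[dorsal]: Root → Supralaryngeal → Q-node → Place → Dorsal → [dorsal].
[back]: Root → Supralaryngeal → Q-node → Place → Dorsal → [back].
Place is the lowest common ancestor — every listed feature sits under it, and no single subconstituent of Place covers them all.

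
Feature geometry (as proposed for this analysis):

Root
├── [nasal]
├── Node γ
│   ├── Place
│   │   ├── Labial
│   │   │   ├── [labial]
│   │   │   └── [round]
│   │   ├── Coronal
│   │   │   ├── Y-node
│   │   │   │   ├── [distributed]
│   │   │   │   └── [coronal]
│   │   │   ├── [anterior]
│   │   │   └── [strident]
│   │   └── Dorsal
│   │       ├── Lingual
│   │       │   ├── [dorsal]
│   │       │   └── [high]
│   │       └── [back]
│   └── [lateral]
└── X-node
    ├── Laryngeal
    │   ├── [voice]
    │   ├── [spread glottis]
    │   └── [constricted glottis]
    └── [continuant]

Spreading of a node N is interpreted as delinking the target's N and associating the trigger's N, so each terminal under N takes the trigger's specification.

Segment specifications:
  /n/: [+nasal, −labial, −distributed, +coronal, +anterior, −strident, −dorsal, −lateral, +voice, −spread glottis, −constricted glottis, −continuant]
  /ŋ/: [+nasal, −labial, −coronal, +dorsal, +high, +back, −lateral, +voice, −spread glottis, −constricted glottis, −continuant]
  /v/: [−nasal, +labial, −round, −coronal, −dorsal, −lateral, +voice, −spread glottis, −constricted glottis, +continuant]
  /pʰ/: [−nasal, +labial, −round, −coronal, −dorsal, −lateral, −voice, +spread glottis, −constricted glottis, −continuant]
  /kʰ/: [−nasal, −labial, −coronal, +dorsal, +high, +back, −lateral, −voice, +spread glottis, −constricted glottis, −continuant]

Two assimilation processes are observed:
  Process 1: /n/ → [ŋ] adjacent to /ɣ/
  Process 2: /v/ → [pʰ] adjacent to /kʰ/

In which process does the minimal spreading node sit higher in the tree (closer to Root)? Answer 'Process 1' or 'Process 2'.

Process 2

In Process 1, [coronal], [anterior], [distributed], [strident], [dorsal], [high], [back] change, so the minimal spreading node is Place at depth 2.
Process 2: the features that change are [voice], [spread glottis], [continuant]; the minimal node is X-node (depth 1).
Depth 1 < depth 2; Process 2 involves the structurally higher constituent X-node.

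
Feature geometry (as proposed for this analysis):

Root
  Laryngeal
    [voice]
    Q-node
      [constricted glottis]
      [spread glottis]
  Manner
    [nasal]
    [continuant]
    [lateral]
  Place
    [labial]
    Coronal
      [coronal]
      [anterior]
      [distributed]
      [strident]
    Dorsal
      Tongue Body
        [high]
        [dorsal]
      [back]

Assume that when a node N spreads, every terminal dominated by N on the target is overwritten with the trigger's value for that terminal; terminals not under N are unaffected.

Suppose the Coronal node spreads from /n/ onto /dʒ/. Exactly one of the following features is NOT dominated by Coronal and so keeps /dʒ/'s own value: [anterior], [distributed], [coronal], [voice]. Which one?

[voice]

The terminals dominated by Coronal are [coronal], [anterior], [distributed], [strident].
[anterior], [distributed], [coronal] all lie under Coronal, so they are overwritten when Coronal spreads.
But [voice] is a dependent of Laryngeal, outside Coronal; it is therefore untouched by the spreading.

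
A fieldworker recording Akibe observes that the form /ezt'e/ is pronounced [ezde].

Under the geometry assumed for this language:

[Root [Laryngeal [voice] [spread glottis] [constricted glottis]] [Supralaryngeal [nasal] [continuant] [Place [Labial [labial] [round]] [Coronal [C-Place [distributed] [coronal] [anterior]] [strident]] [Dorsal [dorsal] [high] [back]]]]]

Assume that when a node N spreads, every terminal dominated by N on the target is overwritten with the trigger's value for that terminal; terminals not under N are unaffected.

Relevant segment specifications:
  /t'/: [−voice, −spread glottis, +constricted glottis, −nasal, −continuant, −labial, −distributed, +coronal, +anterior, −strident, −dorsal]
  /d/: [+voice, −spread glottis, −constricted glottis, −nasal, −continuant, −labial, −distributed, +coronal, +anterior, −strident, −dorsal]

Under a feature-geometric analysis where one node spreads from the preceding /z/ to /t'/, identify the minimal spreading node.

Laryngeal

The alternation /t'/ → [d] changes [voice], [constricted glottis] and nothing else.
In this geometry the lowest node dominating all of them is Laryngeal: every daughter of Laryngeal dominates only a proper subset, so no lower node suffices.
Delinking /t'/'s Laryngeal and associating /z/'s Laryngeal gives precisely the feature bundle of [d].
Had Root spread, [continuant], [strident] would have taken /z/'s values; they stay as in /t'/, confirming the spreading constituent is exactly Laryngeal.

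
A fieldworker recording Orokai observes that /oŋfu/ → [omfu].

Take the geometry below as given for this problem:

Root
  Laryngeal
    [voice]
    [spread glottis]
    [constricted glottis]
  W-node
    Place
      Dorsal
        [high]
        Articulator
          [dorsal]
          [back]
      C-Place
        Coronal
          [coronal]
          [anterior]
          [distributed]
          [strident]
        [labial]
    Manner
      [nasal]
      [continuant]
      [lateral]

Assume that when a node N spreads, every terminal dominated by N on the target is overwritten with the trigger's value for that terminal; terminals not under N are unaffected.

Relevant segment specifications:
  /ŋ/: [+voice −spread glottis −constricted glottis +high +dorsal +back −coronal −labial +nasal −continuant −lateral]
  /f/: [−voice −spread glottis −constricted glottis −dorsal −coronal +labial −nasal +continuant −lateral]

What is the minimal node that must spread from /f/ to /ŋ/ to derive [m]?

Place

Feature comparison: [labial], [dorsal], [high], [back] differ between /ŋ/ and [m]; the remaining terminals match.
These terminals are all dominated by Place, and no proper subconstituent of Place covers them all; Place is their lowest common ancestor.
Spreading Place from /f/ overwrites each of those terminals with /f/'s values, yielding exactly [m].
Had W-node or a higher node spread, [continuant], [nasal] would have taken /f/'s values; they stay as in /ŋ/, confirming the spreading constituent is exactly Place.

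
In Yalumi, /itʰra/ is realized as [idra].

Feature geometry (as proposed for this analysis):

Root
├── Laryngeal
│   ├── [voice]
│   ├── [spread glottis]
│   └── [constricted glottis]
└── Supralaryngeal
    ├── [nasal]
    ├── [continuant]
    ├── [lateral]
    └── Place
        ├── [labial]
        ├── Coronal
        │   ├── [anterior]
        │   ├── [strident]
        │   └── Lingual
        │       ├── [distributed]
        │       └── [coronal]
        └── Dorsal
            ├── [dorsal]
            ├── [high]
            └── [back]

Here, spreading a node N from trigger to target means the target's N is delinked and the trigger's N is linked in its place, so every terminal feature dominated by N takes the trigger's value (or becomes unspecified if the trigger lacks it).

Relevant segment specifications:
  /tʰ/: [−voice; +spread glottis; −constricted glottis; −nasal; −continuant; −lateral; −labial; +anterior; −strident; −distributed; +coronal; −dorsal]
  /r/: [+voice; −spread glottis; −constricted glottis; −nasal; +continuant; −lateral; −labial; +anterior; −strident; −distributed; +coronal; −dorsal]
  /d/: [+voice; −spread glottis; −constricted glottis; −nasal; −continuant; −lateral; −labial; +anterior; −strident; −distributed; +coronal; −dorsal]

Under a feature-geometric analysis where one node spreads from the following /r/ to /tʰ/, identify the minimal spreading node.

Comparing /tʰ/ with its surface form [d], the features that change are [voice], [spread glottis].
In this geometry the lowest node dominating all of them is Laryngeal: every daughter of Laryngeal dominates only a proper subset, so no lower node suffices.
Delinking /tʰ/'s Laryngeal and associating /r/'s Laryngeal gives precisely the feature bundle of [d].
[continuant] — on which /r/ differs from /tʰ/ — is unchanged, so Root cannot have spread; the constituent is no larger than Laryngeal.

Laryngeal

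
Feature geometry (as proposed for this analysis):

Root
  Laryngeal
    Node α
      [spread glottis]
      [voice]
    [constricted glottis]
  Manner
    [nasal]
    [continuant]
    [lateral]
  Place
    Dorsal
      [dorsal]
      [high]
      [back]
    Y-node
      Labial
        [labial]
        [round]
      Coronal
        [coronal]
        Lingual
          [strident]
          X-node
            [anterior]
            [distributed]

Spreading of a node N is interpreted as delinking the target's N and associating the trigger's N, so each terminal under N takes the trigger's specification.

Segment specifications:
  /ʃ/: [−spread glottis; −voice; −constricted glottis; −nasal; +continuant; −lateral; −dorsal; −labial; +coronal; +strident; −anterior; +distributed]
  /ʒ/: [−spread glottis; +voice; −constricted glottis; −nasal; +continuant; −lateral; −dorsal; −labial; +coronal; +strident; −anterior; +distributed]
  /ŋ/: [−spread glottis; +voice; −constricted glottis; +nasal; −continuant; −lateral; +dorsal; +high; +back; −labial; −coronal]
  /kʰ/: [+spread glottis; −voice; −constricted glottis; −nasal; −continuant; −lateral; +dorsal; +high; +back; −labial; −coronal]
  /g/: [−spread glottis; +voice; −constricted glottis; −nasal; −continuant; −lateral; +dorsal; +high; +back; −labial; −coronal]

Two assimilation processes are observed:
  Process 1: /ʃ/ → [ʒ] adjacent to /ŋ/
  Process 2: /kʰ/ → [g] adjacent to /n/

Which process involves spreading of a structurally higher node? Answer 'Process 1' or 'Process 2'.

Process 2

Process 1 alters [voice]; the lowest dominating node is [voice] (depth 3 from Root).
Process 2: the features that change are [voice], [spread glottis]; the minimal node is Node α (depth 2).
Node α (depth 2) sits above [voice] (depth 3), making Process 2 the one with the higher spreading node.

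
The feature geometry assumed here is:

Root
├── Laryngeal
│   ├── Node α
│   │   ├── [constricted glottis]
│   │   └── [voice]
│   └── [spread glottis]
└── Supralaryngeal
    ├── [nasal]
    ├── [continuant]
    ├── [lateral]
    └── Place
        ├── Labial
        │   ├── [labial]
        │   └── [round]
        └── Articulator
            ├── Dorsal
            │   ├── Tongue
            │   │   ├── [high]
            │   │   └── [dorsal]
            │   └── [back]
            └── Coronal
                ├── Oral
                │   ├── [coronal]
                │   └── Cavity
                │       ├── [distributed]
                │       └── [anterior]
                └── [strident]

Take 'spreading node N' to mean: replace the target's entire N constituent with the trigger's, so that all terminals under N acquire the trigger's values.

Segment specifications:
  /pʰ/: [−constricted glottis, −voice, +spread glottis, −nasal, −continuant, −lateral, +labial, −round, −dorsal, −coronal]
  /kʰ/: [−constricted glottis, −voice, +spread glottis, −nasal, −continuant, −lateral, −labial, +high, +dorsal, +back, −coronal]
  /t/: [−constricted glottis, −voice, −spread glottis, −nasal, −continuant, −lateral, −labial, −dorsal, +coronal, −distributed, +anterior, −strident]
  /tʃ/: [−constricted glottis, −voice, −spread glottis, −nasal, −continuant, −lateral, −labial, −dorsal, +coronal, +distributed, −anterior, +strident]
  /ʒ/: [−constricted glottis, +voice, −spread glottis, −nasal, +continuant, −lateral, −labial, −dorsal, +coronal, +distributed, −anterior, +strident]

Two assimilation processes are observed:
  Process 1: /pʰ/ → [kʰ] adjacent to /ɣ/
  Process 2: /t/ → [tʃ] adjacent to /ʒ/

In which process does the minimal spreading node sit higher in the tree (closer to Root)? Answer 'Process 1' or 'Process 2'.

Process 1

Process 1 alters [labial], [round], [dorsal], [high], [back]; the lowest common ancestor is Place (depth 2 from Root).
In Process 2, [anterior], [distributed], [strident] change, so the minimal spreading node is Coronal at depth 4.
Place is closer to Root than Coronal, so Process 1 spreads the higher node.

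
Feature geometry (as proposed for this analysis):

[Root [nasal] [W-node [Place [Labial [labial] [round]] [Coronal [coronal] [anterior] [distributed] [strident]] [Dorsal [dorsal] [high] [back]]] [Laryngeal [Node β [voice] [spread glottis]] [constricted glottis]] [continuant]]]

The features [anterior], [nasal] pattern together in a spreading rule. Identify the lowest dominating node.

[anterior] is immediately dominated by Coronal.
[nasal] is immediately dominated by Root.
The lowest node appearing on every path is Root; each proper daughter of Root fails to dominate at least one of the listed features.

Root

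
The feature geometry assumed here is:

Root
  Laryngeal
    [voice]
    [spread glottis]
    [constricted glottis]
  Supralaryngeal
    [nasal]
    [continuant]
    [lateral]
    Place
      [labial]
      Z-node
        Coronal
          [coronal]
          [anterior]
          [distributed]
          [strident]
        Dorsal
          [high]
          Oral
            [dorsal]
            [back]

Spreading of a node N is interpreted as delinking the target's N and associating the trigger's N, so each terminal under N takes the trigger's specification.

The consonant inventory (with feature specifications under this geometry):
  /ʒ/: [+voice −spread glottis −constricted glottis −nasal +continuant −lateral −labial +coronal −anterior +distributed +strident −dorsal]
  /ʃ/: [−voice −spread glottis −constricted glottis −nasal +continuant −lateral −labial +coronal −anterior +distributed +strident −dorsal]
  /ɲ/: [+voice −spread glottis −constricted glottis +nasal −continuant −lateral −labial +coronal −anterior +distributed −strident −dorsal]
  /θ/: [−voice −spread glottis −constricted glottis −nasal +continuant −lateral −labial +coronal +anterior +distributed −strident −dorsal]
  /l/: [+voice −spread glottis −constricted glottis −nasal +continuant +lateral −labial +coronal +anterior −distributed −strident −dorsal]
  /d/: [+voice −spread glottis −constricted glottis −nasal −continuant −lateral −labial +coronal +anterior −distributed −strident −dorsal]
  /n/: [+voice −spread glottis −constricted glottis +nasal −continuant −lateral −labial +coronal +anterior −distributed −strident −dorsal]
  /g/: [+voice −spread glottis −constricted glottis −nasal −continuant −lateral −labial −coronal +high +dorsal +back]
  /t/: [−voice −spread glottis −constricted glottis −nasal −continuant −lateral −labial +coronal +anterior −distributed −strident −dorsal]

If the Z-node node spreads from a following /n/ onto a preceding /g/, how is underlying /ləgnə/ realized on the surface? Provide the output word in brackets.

The Z-node node dominates the terminals [coronal], [anterior], [distributed], [strident], [high], [dorsal], [back].
The target acquires /n/'s values for everything under Z-node — [+coronal], [+anterior], [−distributed], [−strident], [−dorsal] — while keeping its own [voice], [spread glottis], [constricted glottis], ….
This feature bundle is that of [d], so /ləgnə/ surfaces as [lədnə].

[lədnə]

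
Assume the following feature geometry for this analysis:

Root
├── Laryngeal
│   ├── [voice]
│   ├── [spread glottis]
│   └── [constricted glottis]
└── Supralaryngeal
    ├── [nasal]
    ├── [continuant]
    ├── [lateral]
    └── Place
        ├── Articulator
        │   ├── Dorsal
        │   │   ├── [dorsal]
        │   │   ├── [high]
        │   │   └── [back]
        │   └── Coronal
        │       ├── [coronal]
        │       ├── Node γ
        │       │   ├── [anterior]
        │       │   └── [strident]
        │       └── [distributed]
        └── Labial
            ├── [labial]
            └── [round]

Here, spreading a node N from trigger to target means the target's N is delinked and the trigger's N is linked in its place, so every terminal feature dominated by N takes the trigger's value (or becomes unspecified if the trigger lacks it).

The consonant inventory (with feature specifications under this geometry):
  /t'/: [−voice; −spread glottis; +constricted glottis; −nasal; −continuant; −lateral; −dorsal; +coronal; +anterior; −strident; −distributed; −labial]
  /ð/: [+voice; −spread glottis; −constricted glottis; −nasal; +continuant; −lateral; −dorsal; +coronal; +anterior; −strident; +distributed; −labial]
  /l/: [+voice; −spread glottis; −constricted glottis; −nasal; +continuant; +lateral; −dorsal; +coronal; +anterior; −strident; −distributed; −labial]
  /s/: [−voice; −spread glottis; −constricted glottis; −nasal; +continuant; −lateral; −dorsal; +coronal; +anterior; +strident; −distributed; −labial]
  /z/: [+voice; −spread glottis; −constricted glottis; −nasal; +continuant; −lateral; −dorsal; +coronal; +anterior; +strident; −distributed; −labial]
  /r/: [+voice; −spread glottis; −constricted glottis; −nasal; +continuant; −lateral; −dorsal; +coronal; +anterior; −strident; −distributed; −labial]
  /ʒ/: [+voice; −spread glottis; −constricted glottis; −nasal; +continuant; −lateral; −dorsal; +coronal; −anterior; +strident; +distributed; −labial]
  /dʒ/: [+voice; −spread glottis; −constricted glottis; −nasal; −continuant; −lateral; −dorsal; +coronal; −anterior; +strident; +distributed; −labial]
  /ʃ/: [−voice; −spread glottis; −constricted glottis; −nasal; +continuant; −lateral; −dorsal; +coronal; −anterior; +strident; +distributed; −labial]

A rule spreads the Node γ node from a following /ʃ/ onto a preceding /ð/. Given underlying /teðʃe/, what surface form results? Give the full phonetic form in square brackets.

[teʒʃe]

The Node γ node dominates the terminals [anterior], [strident].
The target acquires /ʃ/'s values for everything under Node γ — [−anterior], [+strident] — while keeping its own [voice], [spread glottis], [constricted glottis], ….
This feature bundle is that of [ʒ], so /teðʃe/ surfaces as [teʒʃe].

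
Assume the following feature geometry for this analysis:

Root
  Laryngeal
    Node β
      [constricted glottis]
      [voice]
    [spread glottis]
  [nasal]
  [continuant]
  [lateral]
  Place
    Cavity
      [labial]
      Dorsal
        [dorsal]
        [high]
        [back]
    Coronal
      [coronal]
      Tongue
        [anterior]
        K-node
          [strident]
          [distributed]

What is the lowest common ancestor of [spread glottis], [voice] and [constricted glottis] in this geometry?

Laryngeal

[spread glottis] is immediately dominated by Laryngeal.
[voice] is immediately dominated by Node β.
[constricted glottis] is immediately dominated by Node β.
The lowest node appearing on every path is Laryngeal; each proper daughter of Laryngeal fails to dominate at least one of the listed features.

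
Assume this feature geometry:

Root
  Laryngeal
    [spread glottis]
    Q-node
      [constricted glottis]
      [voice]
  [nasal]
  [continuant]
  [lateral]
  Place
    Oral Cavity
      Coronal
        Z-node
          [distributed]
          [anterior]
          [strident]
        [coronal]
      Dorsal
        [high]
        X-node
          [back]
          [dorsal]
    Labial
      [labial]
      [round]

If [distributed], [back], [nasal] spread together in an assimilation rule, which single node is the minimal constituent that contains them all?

Root

[distributed] is immediately dominated by Z-node.
[back] is immediately dominated by X-node.
[nasal] is immediately dominated by Root.
The listed terminals split across distinct daughters of Root, so Root itself is the smallest node containing them all.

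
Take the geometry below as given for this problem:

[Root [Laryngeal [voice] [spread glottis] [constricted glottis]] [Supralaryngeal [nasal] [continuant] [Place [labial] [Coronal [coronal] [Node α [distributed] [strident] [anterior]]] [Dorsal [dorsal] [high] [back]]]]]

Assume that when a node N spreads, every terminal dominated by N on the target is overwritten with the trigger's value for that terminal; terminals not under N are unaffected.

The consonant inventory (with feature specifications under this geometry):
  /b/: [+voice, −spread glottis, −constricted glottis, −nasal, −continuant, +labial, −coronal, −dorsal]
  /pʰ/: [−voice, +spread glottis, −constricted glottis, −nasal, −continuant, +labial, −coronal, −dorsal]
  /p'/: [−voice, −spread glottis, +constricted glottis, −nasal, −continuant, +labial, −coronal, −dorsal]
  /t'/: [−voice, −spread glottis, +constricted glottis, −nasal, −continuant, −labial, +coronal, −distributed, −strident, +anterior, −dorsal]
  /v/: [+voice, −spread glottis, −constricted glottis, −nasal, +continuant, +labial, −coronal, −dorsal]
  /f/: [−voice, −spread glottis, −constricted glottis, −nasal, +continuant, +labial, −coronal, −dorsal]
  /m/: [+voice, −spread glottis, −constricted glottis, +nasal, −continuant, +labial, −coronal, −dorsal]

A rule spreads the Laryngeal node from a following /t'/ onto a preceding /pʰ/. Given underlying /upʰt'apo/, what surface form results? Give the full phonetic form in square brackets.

[up't'apo]

The Laryngeal node dominates the terminals [voice], [spread glottis], [constricted glottis].
The target acquires /t'/'s values for everything under Laryngeal — [−voice], [−spread glottis], [+constricted glottis] — while keeping its own [nasal], [continuant], [labial], ….
The resulting bundle matches /p'/ in the inventory; substituting it for /pʰ/ gives [up't'apo].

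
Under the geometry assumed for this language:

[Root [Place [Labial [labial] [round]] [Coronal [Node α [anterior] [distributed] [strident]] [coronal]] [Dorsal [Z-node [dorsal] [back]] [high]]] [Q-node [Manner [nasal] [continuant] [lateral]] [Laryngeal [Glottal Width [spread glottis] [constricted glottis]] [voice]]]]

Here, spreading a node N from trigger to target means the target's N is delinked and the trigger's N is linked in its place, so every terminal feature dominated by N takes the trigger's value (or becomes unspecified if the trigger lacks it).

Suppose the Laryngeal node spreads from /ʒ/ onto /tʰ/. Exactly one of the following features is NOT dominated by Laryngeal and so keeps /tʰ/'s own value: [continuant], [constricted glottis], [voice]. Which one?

[continuant]

Laryngeal dominates exactly [spread glottis], [constricted glottis], [voice].
[voice], [constricted glottis] all lie under Laryngeal, so they are overwritten when Laryngeal spreads.
But [continuant] is a dependent of Manner, outside Laryngeal; it is therefore untouched by the spreading.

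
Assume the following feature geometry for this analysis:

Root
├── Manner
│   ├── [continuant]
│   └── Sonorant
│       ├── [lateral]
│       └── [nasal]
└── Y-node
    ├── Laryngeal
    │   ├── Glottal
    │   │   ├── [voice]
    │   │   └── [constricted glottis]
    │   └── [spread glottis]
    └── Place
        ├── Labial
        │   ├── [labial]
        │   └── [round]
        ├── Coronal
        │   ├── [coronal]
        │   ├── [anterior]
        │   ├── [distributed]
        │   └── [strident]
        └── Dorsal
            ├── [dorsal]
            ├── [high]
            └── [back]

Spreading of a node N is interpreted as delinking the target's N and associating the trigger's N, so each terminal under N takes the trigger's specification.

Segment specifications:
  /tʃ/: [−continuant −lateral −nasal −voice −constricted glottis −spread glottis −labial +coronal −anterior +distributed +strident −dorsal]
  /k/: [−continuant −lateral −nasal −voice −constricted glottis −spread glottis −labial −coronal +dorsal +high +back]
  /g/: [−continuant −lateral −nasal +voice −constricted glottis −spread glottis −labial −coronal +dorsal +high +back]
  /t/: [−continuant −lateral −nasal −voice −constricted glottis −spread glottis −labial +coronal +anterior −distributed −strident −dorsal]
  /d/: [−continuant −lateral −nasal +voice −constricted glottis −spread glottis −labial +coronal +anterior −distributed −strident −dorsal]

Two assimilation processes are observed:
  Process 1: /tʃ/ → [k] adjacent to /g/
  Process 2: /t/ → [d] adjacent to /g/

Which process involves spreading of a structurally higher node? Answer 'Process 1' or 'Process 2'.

Process 1

Process 1 alters [coronal], [anterior], [distributed], [strident], [dorsal], [high], [back]; the lowest common ancestor is Place (depth 2 from Root).
Process 2 alters [voice]; the lowest dominating node is [voice] (depth 4 from Root).
Depth 2 < depth 4; Process 1 involves the structurally higher constituent Place.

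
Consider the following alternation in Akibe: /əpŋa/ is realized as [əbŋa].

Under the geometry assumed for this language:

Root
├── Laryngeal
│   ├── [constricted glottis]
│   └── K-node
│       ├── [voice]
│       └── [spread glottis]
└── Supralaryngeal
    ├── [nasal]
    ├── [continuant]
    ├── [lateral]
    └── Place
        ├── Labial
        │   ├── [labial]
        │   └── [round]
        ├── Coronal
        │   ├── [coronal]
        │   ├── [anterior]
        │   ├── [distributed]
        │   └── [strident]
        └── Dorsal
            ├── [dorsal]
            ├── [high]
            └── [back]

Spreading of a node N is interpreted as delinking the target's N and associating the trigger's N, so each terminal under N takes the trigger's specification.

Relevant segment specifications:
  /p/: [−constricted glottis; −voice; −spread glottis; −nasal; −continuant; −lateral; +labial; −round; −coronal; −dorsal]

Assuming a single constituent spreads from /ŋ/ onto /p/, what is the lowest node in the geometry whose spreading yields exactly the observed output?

[voice]

/p/ and [b] differ in [voice]; every other specified feature is identical.
Only a single terminal changes, and /ŋ/ supplies the new value, so [voice] itself is the minimal spreading constituent.
Features on which the two segments disagree outside [voice], such as [nasal], [labial], are unchanged — nothing dominating them spread, and [voice] is the minimal sufficient constituent.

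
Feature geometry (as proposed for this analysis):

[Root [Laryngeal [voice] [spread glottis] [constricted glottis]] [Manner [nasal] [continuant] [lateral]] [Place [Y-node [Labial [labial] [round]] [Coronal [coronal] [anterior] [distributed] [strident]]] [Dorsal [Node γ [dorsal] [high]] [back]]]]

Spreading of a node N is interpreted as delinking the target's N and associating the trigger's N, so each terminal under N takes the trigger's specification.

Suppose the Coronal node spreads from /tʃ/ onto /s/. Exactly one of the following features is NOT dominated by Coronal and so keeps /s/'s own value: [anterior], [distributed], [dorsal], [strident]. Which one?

Under this geometry, Coronal contains [coronal], [anterior], [distributed], [strident].
[strident], [distributed], [anterior] all lie under Coronal, so they are overwritten when Coronal spreads.
But [dorsal] is a dependent of Node γ, outside Coronal; it is therefore untouched by the spreading.

[dorsal]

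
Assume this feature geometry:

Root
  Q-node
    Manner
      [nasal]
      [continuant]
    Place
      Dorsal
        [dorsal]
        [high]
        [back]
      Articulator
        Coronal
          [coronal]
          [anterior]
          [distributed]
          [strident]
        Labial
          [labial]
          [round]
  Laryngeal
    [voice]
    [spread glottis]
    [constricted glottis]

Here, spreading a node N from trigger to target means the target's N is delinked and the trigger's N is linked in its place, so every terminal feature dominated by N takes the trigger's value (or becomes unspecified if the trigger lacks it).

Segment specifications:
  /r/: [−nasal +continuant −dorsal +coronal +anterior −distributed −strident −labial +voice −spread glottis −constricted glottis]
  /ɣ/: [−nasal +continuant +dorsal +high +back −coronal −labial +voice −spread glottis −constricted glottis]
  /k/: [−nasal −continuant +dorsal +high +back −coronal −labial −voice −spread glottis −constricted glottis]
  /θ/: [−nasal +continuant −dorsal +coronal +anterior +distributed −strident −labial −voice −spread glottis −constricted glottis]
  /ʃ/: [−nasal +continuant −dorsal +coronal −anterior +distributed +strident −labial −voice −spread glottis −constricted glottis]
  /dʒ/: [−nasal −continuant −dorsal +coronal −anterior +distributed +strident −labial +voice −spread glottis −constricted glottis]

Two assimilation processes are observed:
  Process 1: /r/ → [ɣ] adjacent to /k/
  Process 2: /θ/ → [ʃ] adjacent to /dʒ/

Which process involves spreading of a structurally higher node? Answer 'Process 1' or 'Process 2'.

In Process 1, [coronal], [anterior], [distributed], [strident], [dorsal], [high], [back] change, so the minimal spreading node is Place at depth 2.
Process 2: the features that change are [anterior], [strident]; the minimal node is Coronal (depth 4).
Place is closer to Root than Coronal, so Process 1 spreads the higher node.

Process 1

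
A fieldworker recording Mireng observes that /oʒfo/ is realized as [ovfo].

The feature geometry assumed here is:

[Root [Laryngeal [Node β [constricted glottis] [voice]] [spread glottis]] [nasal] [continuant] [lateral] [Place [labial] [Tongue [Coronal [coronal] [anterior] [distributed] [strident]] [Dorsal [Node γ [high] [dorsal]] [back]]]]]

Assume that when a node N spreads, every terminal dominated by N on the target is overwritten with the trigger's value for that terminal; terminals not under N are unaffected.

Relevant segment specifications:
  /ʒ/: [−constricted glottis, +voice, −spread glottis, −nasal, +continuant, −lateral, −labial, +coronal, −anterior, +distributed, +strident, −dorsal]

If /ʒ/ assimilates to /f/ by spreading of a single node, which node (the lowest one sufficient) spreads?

/ʒ/ and [v] differ in [labial], [coronal], [anterior], [distributed], [strident]; every other specified feature is identical.
In this geometry the lowest node dominating all of them is Place: every daughter of Place dominates only a proper subset, so no lower node suffices.
If Place spreads, every terminal under it takes /f/'s value, producing [v] as observed.
Since [voice] is preserved even though /f/ disagrees there, no node above Place spread.

Place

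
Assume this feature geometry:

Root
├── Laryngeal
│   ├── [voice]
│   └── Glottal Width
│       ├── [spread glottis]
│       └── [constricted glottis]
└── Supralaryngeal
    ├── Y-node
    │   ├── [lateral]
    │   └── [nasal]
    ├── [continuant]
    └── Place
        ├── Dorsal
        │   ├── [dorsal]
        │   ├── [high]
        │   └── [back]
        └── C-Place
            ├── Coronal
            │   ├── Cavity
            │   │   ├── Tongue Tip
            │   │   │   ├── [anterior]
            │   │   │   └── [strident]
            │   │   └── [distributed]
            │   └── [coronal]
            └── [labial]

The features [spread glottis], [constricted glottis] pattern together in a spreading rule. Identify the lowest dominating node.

Glottal Width

[spread glottis] is immediately dominated by Glottal Width.
[constricted glottis] is immediately dominated by Glottal Width.
The listed terminals split across distinct daughters of Glottal Width, so Glottal Width itself is the smallest node containing them all.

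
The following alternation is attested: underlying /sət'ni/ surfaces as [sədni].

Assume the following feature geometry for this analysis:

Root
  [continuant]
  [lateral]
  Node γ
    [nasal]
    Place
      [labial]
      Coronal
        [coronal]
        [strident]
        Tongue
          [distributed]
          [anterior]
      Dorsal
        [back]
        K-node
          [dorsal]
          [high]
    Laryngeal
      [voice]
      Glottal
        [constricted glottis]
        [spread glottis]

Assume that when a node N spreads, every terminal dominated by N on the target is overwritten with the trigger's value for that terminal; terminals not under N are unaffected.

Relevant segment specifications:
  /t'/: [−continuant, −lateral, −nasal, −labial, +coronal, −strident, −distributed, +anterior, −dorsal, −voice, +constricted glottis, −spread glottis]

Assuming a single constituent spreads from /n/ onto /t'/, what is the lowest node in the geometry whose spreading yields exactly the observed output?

Laryngeal

Feature comparison: [voice], [constricted glottis] differ between /t'/ and [d]; the remaining terminals match.
These terminals are all dominated by Laryngeal, and no proper subconstituent of Laryngeal covers them all; Laryngeal is their lowest common ancestor.
Spreading Laryngeal from /n/ overwrites each of those terminals with /n/'s values, yielding exactly [d].
Since [nasal] is preserved even though /n/ disagrees there, no node above Laryngeal spread.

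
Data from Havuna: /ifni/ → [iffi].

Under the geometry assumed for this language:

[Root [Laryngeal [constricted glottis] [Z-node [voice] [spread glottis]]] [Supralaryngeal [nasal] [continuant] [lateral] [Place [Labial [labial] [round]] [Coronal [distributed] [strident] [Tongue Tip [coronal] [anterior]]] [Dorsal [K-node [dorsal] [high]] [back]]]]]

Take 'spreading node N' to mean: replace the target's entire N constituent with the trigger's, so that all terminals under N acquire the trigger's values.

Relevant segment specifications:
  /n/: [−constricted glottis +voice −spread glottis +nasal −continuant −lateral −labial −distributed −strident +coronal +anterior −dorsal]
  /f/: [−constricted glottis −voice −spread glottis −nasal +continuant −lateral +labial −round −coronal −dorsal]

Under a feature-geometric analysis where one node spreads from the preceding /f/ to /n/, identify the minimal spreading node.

Feature comparison: [voice], [nasal], [continuant], [labial], [round], [coronal], [anterior], [distributed], [strident] differ between /n/ and [f]; the remaining terminals match.
The smallest constituent containing every changed terminal is Root — each of its daughters lacks at least one of the affected features.
Spreading Root from /f/ overwrites each of those terminals with /f/'s values, yielding exactly [f].

Root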